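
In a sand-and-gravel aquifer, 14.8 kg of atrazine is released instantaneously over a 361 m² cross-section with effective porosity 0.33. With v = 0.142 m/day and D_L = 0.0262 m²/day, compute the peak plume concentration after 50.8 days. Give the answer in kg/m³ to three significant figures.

0.0304 kg/m³

The peak of an instantaneous 1D plume sits at x = vt; there the Gaussian factor is 1 and C_max = M/(n_e·A·√(4πDt)), where n_e·A is the pore area the mass is dissolved in.
√(4πDt) = √(4π × 0.0262 × 50.8) = 4.090 m, so C_max = 14.8/(0.33 × 361 × 4.090) = 0.0304 kg/m³.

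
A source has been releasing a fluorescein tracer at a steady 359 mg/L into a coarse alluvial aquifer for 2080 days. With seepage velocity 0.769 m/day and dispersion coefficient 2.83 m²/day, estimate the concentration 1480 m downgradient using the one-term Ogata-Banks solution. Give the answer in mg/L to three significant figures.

310 mg/L

For a continuous step input, C/C₀ ≈ ½·erfc((x−vt)/(2√(Dt))).
vt = 0.769 × 2080 = 1599.52 m and 2√(Dt) = 2√(2.83 × 2080) = 153.4 m.
Argument (x−vt)/(2√(Dt)) = (1480 − 1599.52)/153.4 = -0.7791; ½·erfc(-0.7791) = 0.8647.
C = 359 × 0.8647 = 310 mg/L.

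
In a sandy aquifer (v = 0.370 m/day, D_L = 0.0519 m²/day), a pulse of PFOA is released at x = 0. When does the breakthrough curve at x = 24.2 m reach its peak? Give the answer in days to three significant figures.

65.0 days

For the 1D instantaneous-source solution, setting ∂C/∂t = 0 at fixed x gives v²t² + 2Dt − x² = 0, so t = (√(D² + v²x²) − D)/v².
√(D² + v²x²) = √(0.0519² + 0.370² × 24.2²) = 8.954; v² = 0.1369.
t = (8.954 − 0.0519)/0.1369 = 65.0 days (vs. the pure-advection estimate x/v = 65.4 d).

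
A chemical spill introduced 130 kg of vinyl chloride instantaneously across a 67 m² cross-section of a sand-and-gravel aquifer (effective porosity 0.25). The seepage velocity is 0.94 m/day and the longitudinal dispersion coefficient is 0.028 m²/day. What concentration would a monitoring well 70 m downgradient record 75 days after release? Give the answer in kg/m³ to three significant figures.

1.47 kg/m³

For an instantaneous plane source, C(x,t) = M/(n_e·A·√(4πDt)) · exp(−(x−vt)²/(4Dt)), with n_e·A the pore (flow) area.
Plume center vt = 0.94 × 75 = 70.5 m, so the well at 70 m is 0.5 m upgradient of the peak.
√(4πDt) = 5.137 m, giving peak height M/(n_e·A·√(4πDt)) = 130/(0.25 × 67 × 5.137) = 1.511 kg/m³.
(x−vt)²/(4Dt) = (-0.5)²/(4 × 0.028 × 75) = 0.02976; exp(−0.02976) = 0.9707.
C = 1.511 × 0.9707 = 1.47 kg/m³.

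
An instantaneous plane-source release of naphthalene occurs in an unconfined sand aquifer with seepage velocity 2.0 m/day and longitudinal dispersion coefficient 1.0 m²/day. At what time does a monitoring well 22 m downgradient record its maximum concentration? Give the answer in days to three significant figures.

For the 1D instantaneous-source solution, setting ∂C/∂t = 0 at fixed x gives v²t² + 2Dt − x² = 0, so t = (√(D² + v²x²) − D)/v².
√(D² + v²x²) = √(1.0² + 2.0² × 22²) = 44.01; v² = 4.
t = (44.01 − 1.0)/4 = 10.8 days (vs. the pure-advection estimate x/v = 11.0 d).

10.8 days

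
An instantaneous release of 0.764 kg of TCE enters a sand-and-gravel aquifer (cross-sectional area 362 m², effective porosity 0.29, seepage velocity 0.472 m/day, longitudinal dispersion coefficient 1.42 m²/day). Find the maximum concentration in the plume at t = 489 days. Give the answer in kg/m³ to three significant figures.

7.79e-05 kg/m³

The peak of an instantaneous 1D plume sits at x = vt; there the Gaussian factor is 1 and C_max = M/(n_e·A·√(4πDt)), where n_e·A is the pore area the mass is dissolved in.
√(4πDt) = √(4π × 1.42 × 489) = 93.41 m, so C_max = 0.764/(0.29 × 362 × 93.41) = 7.79e-05 kg/m³.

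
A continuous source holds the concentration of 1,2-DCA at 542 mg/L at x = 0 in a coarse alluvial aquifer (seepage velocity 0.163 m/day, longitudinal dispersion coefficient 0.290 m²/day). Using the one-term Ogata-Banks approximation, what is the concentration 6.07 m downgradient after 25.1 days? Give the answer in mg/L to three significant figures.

For a continuous step input, C/C₀ ≈ ½·erfc((x−vt)/(2√(Dt))).
vt = 0.163 × 25.1 = 4.0913 m and 2√(Dt) = 2√(0.290 × 25.1) = 5.396 m.
Argument (x−vt)/(2√(Dt)) = (6.07 − 4.0913)/5.396 = 0.3667; ½·erfc(0.3667) = 0.3020.
C = 542 × 0.3020 = 164 mg/L.

164 mg/L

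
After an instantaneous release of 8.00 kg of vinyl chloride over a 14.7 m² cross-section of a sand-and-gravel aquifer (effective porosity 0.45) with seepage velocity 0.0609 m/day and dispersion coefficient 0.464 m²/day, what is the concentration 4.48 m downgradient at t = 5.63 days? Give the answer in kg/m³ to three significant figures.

0.0410 kg/m³

For an instantaneous plane source, C(x,t) = M/(n_e·A·√(4πDt)) · exp(−(x−vt)²/(4Dt)), with n_e·A the pore (flow) area.
Plume center vt = 0.0609 × 5.63 = 0.342867 m, so the well at 4.48 m is 4.137133 m downgradient of the peak.
√(4πDt) = 5.730 m, giving peak height M/(n_e·A·√(4πDt)) = 8.00/(0.45 × 14.7 × 5.730) = 0.2111 kg/m³.
(x−vt)²/(4Dt) = (4.137133)²/(4 × 0.464 × 5.63) = 1.638; exp(−1.638) = 0.1944.
C = 0.2111 × 0.1944 = 0.0410 kg/m³.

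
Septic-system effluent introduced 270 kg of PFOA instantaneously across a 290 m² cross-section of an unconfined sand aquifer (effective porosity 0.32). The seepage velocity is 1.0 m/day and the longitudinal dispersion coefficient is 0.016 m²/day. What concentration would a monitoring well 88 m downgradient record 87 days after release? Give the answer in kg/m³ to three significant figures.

0.581 kg/m³

For an instantaneous plane source, C(x,t) = M/(n_e·A·√(4πDt)) · exp(−(x−vt)²/(4Dt)), with n_e·A the pore (flow) area.
Plume center vt = 1.0 × 87 = 87 m, so the well at 88 m is 1 m downgradient of the peak.
√(4πDt) = 4.182 m, giving peak height M/(n_e·A·√(4πDt)) = 270/(0.32 × 290 × 4.182) = 0.6957 kg/m³.
(x−vt)²/(4Dt) = (1)²/(4 × 0.016 × 87) = 0.1796; exp(−0.1796) = 0.8356.
C = 0.6957 × 0.8356 = 0.581 kg/m³.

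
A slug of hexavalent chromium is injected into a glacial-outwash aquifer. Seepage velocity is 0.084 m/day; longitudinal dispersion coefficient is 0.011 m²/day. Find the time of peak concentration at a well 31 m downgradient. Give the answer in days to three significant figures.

367 days

For the 1D instantaneous-source solution, setting ∂C/∂t = 0 at fixed x gives v²t² + 2Dt − x² = 0, so t = (√(D² + v²x²) − D)/v².
√(D² + v²x²) = √(0.011² + 0.084² × 31²) = 2.604; v² = 0.007056.
t = (2.604 − 0.011)/0.007056 = 367 days (vs. the pure-advection estimate x/v = 369 d).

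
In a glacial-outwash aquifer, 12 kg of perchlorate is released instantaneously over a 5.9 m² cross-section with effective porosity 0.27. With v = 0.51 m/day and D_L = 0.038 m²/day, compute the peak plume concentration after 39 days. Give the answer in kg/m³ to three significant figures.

The peak of an instantaneous 1D plume sits at x = vt; there the Gaussian factor is 1 and C_max = M/(n_e·A·√(4πDt)), where n_e·A is the pore area the mass is dissolved in.
√(4πDt) = √(4π × 0.038 × 39) = 4.315 m, so C_max = 12/(0.27 × 5.9 × 4.315) = 1.75 kg/m³.

1.75 kg/m³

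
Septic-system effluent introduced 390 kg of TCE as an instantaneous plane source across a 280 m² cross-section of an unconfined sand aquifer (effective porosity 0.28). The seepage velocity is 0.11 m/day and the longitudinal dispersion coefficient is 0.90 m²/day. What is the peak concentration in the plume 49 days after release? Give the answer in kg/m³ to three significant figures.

0.211 kg/m³

The peak of an instantaneous 1D plume sits at x = vt; there the Gaussian factor is 1 and C_max = M/(n_e·A·√(4πDt)), where n_e·A is the pore area the mass is dissolved in.
√(4πDt) = √(4π × 0.90 × 49) = 23.54 m, so C_max = 390/(0.28 × 280 × 23.54) = 0.211 kg/m³.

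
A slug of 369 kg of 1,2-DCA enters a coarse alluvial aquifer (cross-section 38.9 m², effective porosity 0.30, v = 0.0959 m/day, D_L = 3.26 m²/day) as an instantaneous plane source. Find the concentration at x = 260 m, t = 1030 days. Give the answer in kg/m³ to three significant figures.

For an instantaneous plane source, C(x,t) = M/(n_e·A·√(4πDt)) · exp(−(x−vt)²/(4Dt)), with n_e·A the pore (flow) area.
Plume center vt = 0.0959 × 1030 = 98.777 m, so the well at 260 m is 161.223 m downgradient of the peak.
√(4πDt) = 205.4 m, giving peak height M/(n_e·A·√(4πDt)) = 369/(0.30 × 38.9 × 205.4) = 0.1539 kg/m³.
(x−vt)²/(4Dt) = (161.223)²/(4 × 3.26 × 1030) = 1.935; exp(−1.935) = 0.1444.
C = 0.1539 × 0.1444 = 0.0222 kg/m³.

0.0222 kg/m³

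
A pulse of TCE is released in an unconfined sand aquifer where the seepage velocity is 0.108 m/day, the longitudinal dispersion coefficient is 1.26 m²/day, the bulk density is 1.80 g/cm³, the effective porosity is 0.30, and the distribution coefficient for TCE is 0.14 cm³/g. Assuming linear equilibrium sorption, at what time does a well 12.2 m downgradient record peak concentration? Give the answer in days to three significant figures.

Retardation factor R = 1 + ρ_b·K_d/n = 1 + 1.80 × 0.14/0.30 = 1.840.
Sorption retards both mechanisms: v_R = v/R = 0.05870 m/day, D_R = D/R = 0.6848 m²/day.
Peak time from v_R²t² + 2D_R t − x² = 0: t = (√(D_R² + v_R²x²) − D_R)/v_R².
√(D_R² + v_R²x²) = √(0.6848² + 0.05870² × 12.2²) = 0.9909; v_R² = 0.003446.
t = (0.9909 − 0.6848)/0.003446 = 88.8 days.

88.8 days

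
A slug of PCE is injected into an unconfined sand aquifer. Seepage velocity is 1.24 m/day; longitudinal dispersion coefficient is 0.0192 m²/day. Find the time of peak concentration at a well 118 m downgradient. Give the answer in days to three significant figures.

95.1 days

For the 1D instantaneous-source solution, setting ∂C/∂t = 0 at fixed x gives v²t² + 2Dt − x² = 0, so t = (√(D² + v²x²) − D)/v².
√(D² + v²x²) = √(0.0192² + 1.24² × 118²) = 146.3; v² = 1.5376.
t = (146.3 − 0.0192)/1.5376 = 95.1 days (vs. the pure-advection estimate x/v = 95.2 d).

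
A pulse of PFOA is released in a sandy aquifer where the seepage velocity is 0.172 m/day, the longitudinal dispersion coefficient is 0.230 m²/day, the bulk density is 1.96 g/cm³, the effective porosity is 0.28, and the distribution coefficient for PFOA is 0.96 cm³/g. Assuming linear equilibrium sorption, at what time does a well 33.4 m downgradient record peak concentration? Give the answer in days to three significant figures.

1440 days

Retardation factor R = 1 + ρ_b·K_d/n = 1 + 1.96 × 0.96/0.28 = 7.720.
Sorption retards both mechanisms: v_R = v/R = 0.02228 m/day, D_R = D/R = 0.02979 m²/day.
Peak time from v_R²t² + 2D_R t − x² = 0: t = (√(D_R² + v_R²x²) − D_R)/v_R².
√(D_R² + v_R²x²) = √(0.02979² + 0.02228² × 33.4²) = 0.7447; v_R² = 0.0004964.
t = (0.7447 − 0.02979)/0.0004964 = 1440 days.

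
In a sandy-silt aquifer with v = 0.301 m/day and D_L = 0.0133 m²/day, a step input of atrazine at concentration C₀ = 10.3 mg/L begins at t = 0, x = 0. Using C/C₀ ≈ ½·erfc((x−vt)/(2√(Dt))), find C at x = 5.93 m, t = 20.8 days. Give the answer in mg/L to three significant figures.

6.92 mg/L

For a continuous step input, C/C₀ ≈ ½·erfc((x−vt)/(2√(Dt))).
vt = 0.301 × 20.8 = 6.2608 m and 2√(Dt) = 2√(0.0133 × 20.8) = 1.052 m.
Argument (x−vt)/(2√(Dt)) = (5.93 − 6.2608)/1.052 = -0.3144; ½·erfc(-0.3144) = 0.6717.
C = 10.3 × 0.6717 = 6.92 mg/L.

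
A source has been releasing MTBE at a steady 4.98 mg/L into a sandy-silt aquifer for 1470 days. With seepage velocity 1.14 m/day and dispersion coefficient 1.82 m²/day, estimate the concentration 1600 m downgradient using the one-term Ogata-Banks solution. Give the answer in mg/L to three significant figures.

4.23 mg/L

For a continuous step input, C/C₀ ≈ ½·erfc((x−vt)/(2√(Dt))).
vt = 1.14 × 1470 = 1675.8 m and 2√(Dt) = 2√(1.82 × 1470) = 103.4 m.
Argument (x−vt)/(2√(Dt)) = (1600 − 1675.8)/103.4 = -0.7331; ½·erfc(-0.7331) = 0.8501.
C = 4.98 × 0.8501 = 4.23 mg/L.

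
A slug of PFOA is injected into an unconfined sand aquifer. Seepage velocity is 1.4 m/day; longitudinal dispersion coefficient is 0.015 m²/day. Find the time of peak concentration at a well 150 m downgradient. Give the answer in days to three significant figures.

For the 1D instantaneous-source solution, setting ∂C/∂t = 0 at fixed x gives v²t² + 2Dt − x² = 0, so t = (√(D² + v²x²) − D)/v².
√(D² + v²x²) = √(0.015² + 1.4² × 150²) = 210.0; v² = 1.96.
t = (210.0 − 0.015)/1.96 = 107 days (vs. the pure-advection estimate x/v = 107 d).

107 days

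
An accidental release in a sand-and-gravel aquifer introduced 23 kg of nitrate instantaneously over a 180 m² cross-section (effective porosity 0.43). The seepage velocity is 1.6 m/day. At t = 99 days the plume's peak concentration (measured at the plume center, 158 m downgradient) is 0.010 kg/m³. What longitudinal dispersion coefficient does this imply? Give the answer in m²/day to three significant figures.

At the plume center C_max = M/(n_e·A·√(4πDt)), so D = M²/(4πt·(n_e·A·C_max)²).
n_e·A·C_max = 0.43 × 180 × 0.010 = 0.7740 kg/m.
D = 23²/(4π × 99 × 0.7740²) = 0.710 m²/day.

0.710 m²/day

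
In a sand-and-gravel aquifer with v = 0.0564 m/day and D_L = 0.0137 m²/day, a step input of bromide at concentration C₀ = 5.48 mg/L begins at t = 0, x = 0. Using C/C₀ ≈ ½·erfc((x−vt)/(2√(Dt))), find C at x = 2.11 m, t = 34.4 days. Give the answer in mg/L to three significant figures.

For a continuous step input, C/C₀ ≈ ½·erfc((x−vt)/(2√(Dt))).
vt = 0.0564 × 34.4 = 1.94016 m and 2√(Dt) = 2√(0.0137 × 34.4) = 1.373 m.
Argument (x−vt)/(2√(Dt)) = (2.11 − 1.94016)/1.373 = 0.1237; ½·erfc(0.1237) = 0.4306.
C = 5.48 × 0.4306 = 2.36 mg/L.

2.36 mg/L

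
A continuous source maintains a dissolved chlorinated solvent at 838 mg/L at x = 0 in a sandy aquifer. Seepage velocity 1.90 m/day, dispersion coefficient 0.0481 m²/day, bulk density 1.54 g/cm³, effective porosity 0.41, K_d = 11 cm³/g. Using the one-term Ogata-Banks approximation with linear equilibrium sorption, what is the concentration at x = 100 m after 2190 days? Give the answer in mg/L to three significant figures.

190 mg/L

Retardation factor R = 1 + ρ_b·K_d/n = 1 + 1.54 × 11/0.41 = 42.32.
Sorption retards both mechanisms: v_R = v/R = 0.04490 m/day, D_R = D/R = 0.001137 m²/day.
v_R·t = 0.04490 × 2190 = 98.331 m; 2√(D_R t) = 3.156 m; argument = (100 − 98.331)/3.156 = 0.5288.
C = C₀ × ½·erfc(0.5288) = 838 × 0.2273 = 190 mg/L.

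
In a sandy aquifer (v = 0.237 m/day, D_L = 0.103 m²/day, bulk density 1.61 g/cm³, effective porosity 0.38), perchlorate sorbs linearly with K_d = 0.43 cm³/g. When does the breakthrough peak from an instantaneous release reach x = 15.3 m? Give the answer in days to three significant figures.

177 days

Retardation factor R = 1 + ρ_b·K_d/n = 1 + 1.61 × 0.43/0.38 = 2.822.
Sorption retards both mechanisms: v_R = v/R = 0.08398 m/day, D_R = D/R = 0.03650 m²/day.
Peak time from v_R²t² + 2D_R t − x² = 0: t = (√(D_R² + v_R²x²) − D_R)/v_R².
√(D_R² + v_R²x²) = √(0.03650² + 0.08398² × 15.3²) = 1.285; v_R² = 0.007053.
t = (1.285 − 0.03650)/0.007053 = 177 days.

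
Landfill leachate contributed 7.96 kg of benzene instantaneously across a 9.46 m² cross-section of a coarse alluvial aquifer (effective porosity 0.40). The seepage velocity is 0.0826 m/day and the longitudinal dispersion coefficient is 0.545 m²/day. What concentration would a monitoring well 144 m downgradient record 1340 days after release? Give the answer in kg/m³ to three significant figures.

For an instantaneous plane source, C(x,t) = M/(n_e·A·√(4πDt)) · exp(−(x−vt)²/(4Dt)), with n_e·A the pore (flow) area.
Plume center vt = 0.0826 × 1340 = 110.684 m, so the well at 144 m is 33.316 m downgradient of the peak.
√(4πDt) = 95.80 m, giving peak height M/(n_e·A·√(4πDt)) = 7.96/(0.40 × 9.46 × 95.80) = 0.02196 kg/m³.
(x−vt)²/(4Dt) = (33.316)²/(4 × 0.545 × 1340) = 0.3800; exp(−0.3800) = 0.6839.
C = 0.02196 × 0.6839 = 0.0150 kg/m³.

0.0150 kg/m³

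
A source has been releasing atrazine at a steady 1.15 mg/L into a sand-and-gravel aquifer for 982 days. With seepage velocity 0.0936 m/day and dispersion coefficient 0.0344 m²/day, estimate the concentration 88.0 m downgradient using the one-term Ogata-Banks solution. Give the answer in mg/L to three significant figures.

0.786 mg/L

For a continuous step input, C/C₀ ≈ ½·erfc((x−vt)/(2√(Dt))).
vt = 0.0936 × 982 = 91.9152 m and 2√(Dt) = 2√(0.0344 × 982) = 11.62 m.
Argument (x−vt)/(2√(Dt)) = (88.0 − 91.9152)/11.62 = -0.3369; ½·erfc(-0.3369) = 0.6831.
C = 1.15 × 0.6831 = 0.786 mg/L.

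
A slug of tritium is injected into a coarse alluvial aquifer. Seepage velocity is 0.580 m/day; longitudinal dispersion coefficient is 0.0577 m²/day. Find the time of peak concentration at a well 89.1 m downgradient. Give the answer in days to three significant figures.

For the 1D instantaneous-source solution, setting ∂C/∂t = 0 at fixed x gives v²t² + 2Dt − x² = 0, so t = (√(D² + v²x²) − D)/v².
√(D² + v²x²) = √(0.0577² + 0.580² × 89.1²) = 51.68; v² = 0.3364.
t = (51.68 − 0.0577)/0.3364 = 153 days (vs. the pure-advection estimate x/v = 154 d).

153 days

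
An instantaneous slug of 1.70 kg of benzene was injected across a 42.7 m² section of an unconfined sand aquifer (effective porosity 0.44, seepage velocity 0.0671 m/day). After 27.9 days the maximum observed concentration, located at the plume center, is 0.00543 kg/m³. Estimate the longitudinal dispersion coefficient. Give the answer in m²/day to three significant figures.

At the plume center C_max = M/(n_e·A·√(4πDt)), so D = M²/(4πt·(n_e·A·C_max)²).
n_e·A·C_max = 0.44 × 42.7 × 0.00543 = 0.1020 kg/m.
D = 1.70²/(4π × 27.9 × 0.1020²) = 0.792 m²/day.

0.792 m²/day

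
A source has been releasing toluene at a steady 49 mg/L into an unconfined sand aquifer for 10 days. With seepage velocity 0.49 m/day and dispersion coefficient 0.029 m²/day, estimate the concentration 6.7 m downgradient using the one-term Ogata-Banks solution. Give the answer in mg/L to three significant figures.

0.444 mg/L

For a continuous step input, C/C₀ ≈ ½·erfc((x−vt)/(2√(Dt))).
vt = 0.49 × 10 = 4.9 m and 2√(Dt) = 2√(0.029 × 10) = 1.077 m.
Argument (x−vt)/(2√(Dt)) = (6.7 − 4.9)/1.077 = 1.671; ½·erfc(1.671) = 0.009060.
C = 49 × 0.009060 = 0.444 mg/L.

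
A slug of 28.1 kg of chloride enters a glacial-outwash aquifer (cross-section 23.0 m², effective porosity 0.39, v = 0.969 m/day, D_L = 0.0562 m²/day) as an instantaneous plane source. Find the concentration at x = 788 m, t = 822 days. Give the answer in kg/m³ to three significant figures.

For an instantaneous plane source, C(x,t) = M/(n_e·A·√(4πDt)) · exp(−(x−vt)²/(4Dt)), with n_e·A the pore (flow) area.
Plume center vt = 0.969 × 822 = 796.518 m, so the well at 788 m is 8.518 m upgradient of the peak.
√(4πDt) = 24.09 m, giving peak height M/(n_e·A·√(4πDt)) = 28.1/(0.39 × 23.0 × 24.09) = 0.1300 kg/m³.
(x−vt)²/(4Dt) = (-8.518)²/(4 × 0.0562 × 822) = 0.3927; exp(−0.3927) = 0.6752.
C = 0.1300 × 0.6752 = 0.0878 kg/m³.

0.0878 kg/m³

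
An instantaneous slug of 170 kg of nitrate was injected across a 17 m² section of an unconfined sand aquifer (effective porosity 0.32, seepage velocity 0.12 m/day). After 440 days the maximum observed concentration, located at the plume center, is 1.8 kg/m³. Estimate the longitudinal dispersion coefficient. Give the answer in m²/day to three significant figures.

At the plume center C_max = M/(n_e·A·√(4πDt)), so D = M²/(4πt·(n_e·A·C_max)²).
n_e·A·C_max = 0.32 × 17 × 1.8 = 9.792 kg/m.
D = 170²/(4π × 440 × 9.792²) = 0.0545 m²/day.

0.0545 m²/day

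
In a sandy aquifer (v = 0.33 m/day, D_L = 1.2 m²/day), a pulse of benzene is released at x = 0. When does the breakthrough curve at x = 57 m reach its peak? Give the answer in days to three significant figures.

162 days

For the 1D instantaneous-source solution, setting ∂C/∂t = 0 at fixed x gives v²t² + 2Dt − x² = 0, so t = (√(D² + v²x²) − D)/v².
√(D² + v²x²) = √(1.2² + 0.33² × 57²) = 18.85; v² = 0.1089.
t = (18.85 − 1.2)/0.1089 = 162 days (vs. the pure-advection estimate x/v = 173 d).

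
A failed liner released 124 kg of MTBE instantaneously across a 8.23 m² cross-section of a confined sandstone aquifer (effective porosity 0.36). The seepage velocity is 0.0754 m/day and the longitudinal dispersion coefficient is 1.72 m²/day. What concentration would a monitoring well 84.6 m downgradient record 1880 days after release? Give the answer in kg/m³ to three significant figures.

For an instantaneous plane source, C(x,t) = M/(n_e·A·√(4πDt)) · exp(−(x−vt)²/(4Dt)), with n_e·A the pore (flow) area.
Plume center vt = 0.0754 × 1880 = 141.752 m, so the well at 84.6 m is 57.152 m upgradient of the peak.
√(4πDt) = 201.6 m, giving peak height M/(n_e·A·√(4πDt)) = 124/(0.36 × 8.23 × 201.6) = 0.2076 kg/m³.
(x−vt)²/(4Dt) = (-57.152)²/(4 × 1.72 × 1880) = 0.2525; exp(−0.2525) = 0.7769.
C = 0.2076 × 0.7769 = 0.161 kg/m³.

0.161 kg/m³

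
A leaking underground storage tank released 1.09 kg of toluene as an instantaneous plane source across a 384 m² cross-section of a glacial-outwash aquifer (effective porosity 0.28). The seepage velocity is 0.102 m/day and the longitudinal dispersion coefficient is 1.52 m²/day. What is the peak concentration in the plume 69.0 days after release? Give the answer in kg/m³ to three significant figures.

The peak of an instantaneous 1D plume sits at x = vt; there the Gaussian factor is 1 and C_max = M/(n_e·A·√(4πDt)), where n_e·A is the pore area the mass is dissolved in.
√(4πDt) = √(4π × 1.52 × 69.0) = 36.30 m, so C_max = 1.09/(0.28 × 384 × 36.30) = 0.000279 kg/m³.

0.000279 kg/m³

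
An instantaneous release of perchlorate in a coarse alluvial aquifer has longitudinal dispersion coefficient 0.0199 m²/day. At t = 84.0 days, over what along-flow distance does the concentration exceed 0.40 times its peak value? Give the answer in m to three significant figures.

The plume is Gaussian with σ = √(2Dt) = √(2 × 0.0199 × 84.0) = 1.828 m.
C/C_peak = exp(−Δx²/(2σ²)) = 0.40 ⇒ Δx = σ·√(−2 ln 0.40) = 1.828 × 1.354 = 2.475 m.
Width = 2Δx = 4.95 m.

4.95 m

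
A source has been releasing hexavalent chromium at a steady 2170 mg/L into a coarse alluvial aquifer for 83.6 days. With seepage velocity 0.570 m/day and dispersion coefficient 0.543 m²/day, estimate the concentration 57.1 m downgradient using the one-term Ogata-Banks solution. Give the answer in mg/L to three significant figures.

349 mg/L

For a continuous step input, C/C₀ ≈ ½·erfc((x−vt)/(2√(Dt))).
vt = 0.570 × 83.6 = 47.652 m and 2√(Dt) = 2√(0.543 × 83.6) = 13.48 m.
Argument (x−vt)/(2√(Dt)) = (57.1 − 47.652)/13.48 = 0.7009; ½·erfc(0.7009) = 0.1608.
C = 2170 × 0.1608 = 349 mg/L.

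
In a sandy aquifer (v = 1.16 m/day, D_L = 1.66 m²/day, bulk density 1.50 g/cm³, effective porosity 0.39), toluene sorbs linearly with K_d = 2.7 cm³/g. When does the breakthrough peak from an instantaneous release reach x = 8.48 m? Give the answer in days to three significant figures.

Retardation factor R = 1 + ρ_b·K_d/n = 1 + 1.50 × 2.7/0.39 = 11.38.
Sorption retards both mechanisms: v_R = v/R = 0.1019 m/day, D_R = D/R = 0.1459 m²/day.
Peak time from v_R²t² + 2D_R t − x² = 0: t = (√(D_R² + v_R²x²) − D_R)/v_R².
√(D_R² + v_R²x²) = √(0.1459² + 0.1019² × 8.48²) = 0.8763; v_R² = 0.01038.
t = (0.8763 − 0.1459)/0.01038 = 70.4 days.

70.4 days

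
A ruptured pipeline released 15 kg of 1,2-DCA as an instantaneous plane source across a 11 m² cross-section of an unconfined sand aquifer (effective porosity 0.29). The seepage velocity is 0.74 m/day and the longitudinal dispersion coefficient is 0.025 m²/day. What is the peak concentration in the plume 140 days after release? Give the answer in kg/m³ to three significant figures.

The peak of an instantaneous 1D plume sits at x = vt; there the Gaussian factor is 1 and C_max = M/(n_e·A·√(4πDt)), where n_e·A is the pore area the mass is dissolved in.
√(4πDt) = √(4π × 0.025 × 140) = 6.632 m, so C_max = 15/(0.29 × 11 × 6.632) = 0.709 kg/m³.

0.709 kg/m³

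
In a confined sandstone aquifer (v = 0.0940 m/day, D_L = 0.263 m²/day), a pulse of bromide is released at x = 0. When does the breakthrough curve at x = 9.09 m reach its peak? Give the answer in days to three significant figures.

71.4 days

For the 1D instantaneous-source solution, setting ∂C/∂t = 0 at fixed x gives v²t² + 2Dt − x² = 0, so t = (√(D² + v²x²) − D)/v².
√(D² + v²x²) = √(0.263² + 0.0940² × 9.09²) = 0.8940; v² = 0.008836.
t = (0.8940 − 0.263)/0.008836 = 71.4 days (vs. the pure-advection estimate x/v = 96.7 d).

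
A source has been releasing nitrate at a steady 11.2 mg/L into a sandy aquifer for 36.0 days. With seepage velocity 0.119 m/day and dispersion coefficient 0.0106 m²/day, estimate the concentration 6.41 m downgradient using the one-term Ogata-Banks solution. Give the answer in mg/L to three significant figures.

0.0837 mg/L

For a continuous step input, C/C₀ ≈ ½·erfc((x−vt)/(2√(Dt))).
vt = 0.119 × 36.0 = 4.284 m and 2√(Dt) = 2√(0.0106 × 36.0) = 1.235 m.
Argument (x−vt)/(2√(Dt)) = (6.41 − 4.284)/1.235 = 1.721; ½·erfc(1.721) = 0.007469.
C = 11.2 × 0.007469 = 0.0837 mg/L.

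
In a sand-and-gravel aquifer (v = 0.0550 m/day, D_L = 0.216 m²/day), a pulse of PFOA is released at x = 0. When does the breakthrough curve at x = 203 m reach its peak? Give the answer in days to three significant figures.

3620 days

For the 1D instantaneous-source solution, setting ∂C/∂t = 0 at fixed x gives v²t² + 2Dt − x² = 0, so t = (√(D² + v²x²) − D)/v².
√(D² + v²x²) = √(0.216² + 0.0550² × 203²) = 11.17; v² = 0.003025.
t = (11.17 − 0.216)/0.003025 = 3620 days (vs. the pure-advection estimate x/v = 3690 d).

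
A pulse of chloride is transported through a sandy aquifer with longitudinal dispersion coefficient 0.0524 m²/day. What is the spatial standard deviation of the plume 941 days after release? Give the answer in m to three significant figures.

9.93 m

Dispersive spreading gives a Gaussian with σ² = 2Dt; advection only shifts the center.
σ = √(2 × 0.0524 × 941) = 9.93 m.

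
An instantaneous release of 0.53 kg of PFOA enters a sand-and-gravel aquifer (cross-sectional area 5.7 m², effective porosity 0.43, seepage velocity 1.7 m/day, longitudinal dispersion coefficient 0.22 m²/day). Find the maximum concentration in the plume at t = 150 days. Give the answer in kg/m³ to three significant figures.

The peak of an instantaneous 1D plume sits at x = vt; there the Gaussian factor is 1 and C_max = M/(n_e·A·√(4πDt)), where n_e·A is the pore area the mass is dissolved in.
√(4πDt) = √(4π × 0.22 × 150) = 20.36 m, so C_max = 0.53/(0.43 × 5.7 × 20.36) = 0.0106 kg/m³.

0.0106 kg/m³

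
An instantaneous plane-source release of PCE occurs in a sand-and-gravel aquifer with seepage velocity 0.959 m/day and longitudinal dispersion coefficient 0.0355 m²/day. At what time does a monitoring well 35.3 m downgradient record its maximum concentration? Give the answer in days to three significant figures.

36.8 days

For the 1D instantaneous-source solution, setting ∂C/∂t = 0 at fixed x gives v²t² + 2Dt − x² = 0, so t = (√(D² + v²x²) − D)/v².
√(D² + v²x²) = √(0.0355² + 0.959² × 35.3²) = 33.85; v² = 0.919681.
t = (33.85 − 0.0355)/0.919681 = 36.8 days (vs. the pure-advection estimate x/v = 36.8 d).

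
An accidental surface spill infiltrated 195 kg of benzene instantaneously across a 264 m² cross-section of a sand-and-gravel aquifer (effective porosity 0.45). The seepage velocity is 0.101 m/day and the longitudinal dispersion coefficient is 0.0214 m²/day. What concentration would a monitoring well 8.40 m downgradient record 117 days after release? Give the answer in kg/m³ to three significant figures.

0.0912 kg/m³

For an instantaneous plane source, C(x,t) = M/(n_e·A·√(4πDt)) · exp(−(x−vt)²/(4Dt)), with n_e·A the pore (flow) area.
Plume center vt = 0.101 × 117 = 11.817 m, so the well at 8.40 m is 3.417 m upgradient of the peak.
√(4πDt) = 5.609 m, giving peak height M/(n_e·A·√(4πDt)) = 195/(0.45 × 264 × 5.609) = 0.2926 kg/m³.
(x−vt)²/(4Dt) = (-3.417)²/(4 × 0.0214 × 117) = 1.166; exp(−1.166) = 0.3116.
C = 0.2926 × 0.3116 = 0.0912 kg/m³.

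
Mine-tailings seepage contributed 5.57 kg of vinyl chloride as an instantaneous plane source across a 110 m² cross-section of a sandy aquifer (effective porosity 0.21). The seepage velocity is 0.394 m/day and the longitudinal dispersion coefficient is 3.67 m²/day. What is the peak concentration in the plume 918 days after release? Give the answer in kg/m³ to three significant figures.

0.00117 kg/m³

The peak of an instantaneous 1D plume sits at x = vt; there the Gaussian factor is 1 and C_max = M/(n_e·A·√(4πDt)), where n_e·A is the pore area the mass is dissolved in.
√(4πDt) = √(4π × 3.67 × 918) = 205.8 m, so C_max = 5.57/(0.21 × 110 × 205.8) = 0.00117 kg/m³.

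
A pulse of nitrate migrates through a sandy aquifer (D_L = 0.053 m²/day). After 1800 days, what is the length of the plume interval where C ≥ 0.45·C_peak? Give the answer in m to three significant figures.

34.9 m

The plume is Gaussian with σ = √(2Dt) = √(2 × 0.053 × 1800) = 13.81 m.
C/C_peak = exp(−Δx²/(2σ²)) = 0.45 ⇒ Δx = σ·√(−2 ln 0.45) = 13.81 × 1.264 = 17.46 m.
Width = 2Δx = 34.9 m.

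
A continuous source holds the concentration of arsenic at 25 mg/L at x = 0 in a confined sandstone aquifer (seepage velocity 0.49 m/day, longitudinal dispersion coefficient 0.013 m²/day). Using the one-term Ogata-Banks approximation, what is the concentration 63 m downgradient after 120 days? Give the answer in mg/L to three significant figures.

For a continuous step input, C/C₀ ≈ ½·erfc((x−vt)/(2√(Dt))).
vt = 0.49 × 120 = 58.8 m and 2√(Dt) = 2√(0.013 × 120) = 2.498 m.
Argument (x−vt)/(2√(Dt)) = (63 − 58.8)/2.498 = 1.681; ½·erfc(1.681) = 0.008720.
C = 25 × 0.008720 = 0.218 mg/L.

0.218 mg/L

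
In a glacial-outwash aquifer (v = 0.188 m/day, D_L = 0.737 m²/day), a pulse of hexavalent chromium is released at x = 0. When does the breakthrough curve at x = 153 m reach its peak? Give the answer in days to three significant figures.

For the 1D instantaneous-source solution, setting ∂C/∂t = 0 at fixed x gives v²t² + 2Dt − x² = 0, so t = (√(D² + v²x²) − D)/v².
√(D² + v²x²) = √(0.737² + 0.188² × 153²) = 28.77; v² = 0.035344.
t = (28.77 − 0.737)/0.035344 = 793 days (vs. the pure-advection estimate x/v = 814 d).

793 days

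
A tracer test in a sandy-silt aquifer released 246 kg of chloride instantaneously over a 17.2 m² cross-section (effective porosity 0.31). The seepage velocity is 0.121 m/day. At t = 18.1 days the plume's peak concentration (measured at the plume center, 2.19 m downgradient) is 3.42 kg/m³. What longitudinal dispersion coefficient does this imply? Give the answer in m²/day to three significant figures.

At the plume center C_max = M/(n_e·A·√(4πDt)), so D = M²/(4πt·(n_e·A·C_max)²).
n_e·A·C_max = 0.31 × 17.2 × 3.42 = 18.24 kg/m.
D = 246²/(4π × 18.1 × 18.24²) = 0.800 m²/day.

0.800 m²/day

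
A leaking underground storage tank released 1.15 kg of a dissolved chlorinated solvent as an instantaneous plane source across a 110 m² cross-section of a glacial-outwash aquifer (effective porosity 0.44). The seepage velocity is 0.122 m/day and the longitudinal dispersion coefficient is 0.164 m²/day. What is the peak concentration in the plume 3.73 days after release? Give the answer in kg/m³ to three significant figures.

The peak of an instantaneous 1D plume sits at x = vt; there the Gaussian factor is 1 and C_max = M/(n_e·A·√(4πDt)), where n_e·A is the pore area the mass is dissolved in.
√(4πDt) = √(4π × 0.164 × 3.73) = 2.773 m, so C_max = 1.15/(0.44 × 110 × 2.773) = 0.00857 kg/m³.

0.00857 kg/m³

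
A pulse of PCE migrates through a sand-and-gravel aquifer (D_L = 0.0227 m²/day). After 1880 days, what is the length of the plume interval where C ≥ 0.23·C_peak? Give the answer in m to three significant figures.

31.7 m

The plume is Gaussian with σ = √(2Dt) = √(2 × 0.0227 × 1880) = 9.239 m.
C/C_peak = exp(−Δx²/(2σ²)) = 0.23 ⇒ Δx = σ·√(−2 ln 0.23) = 9.239 × 1.714 = 15.84 m.
Width = 2Δx = 31.7 m.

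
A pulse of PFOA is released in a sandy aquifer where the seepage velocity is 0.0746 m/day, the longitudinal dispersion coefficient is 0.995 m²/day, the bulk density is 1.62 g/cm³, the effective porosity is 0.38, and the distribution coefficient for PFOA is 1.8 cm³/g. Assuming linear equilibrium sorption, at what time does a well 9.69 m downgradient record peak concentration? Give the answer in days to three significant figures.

366 days

Retardation factor R = 1 + ρ_b·K_d/n = 1 + 1.62 × 1.8/0.38 = 8.674.
Sorption retards both mechanisms: v_R = v/R = 0.008600 m/day, D_R = D/R = 0.1147 m²/day.
Peak time from v_R²t² + 2D_R t − x² = 0: t = (√(D_R² + v_R²x²) − D_R)/v_R².
√(D_R² + v_R²x²) = √(0.1147² + 0.008600² × 9.69²) = 0.1418; v_R² = 7.396e-05.
t = (0.1418 − 0.1147)/7.396e-05 = 366 days.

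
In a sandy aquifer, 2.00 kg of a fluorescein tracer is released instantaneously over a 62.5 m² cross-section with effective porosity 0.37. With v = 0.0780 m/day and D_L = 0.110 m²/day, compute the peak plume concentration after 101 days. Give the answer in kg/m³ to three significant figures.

The peak of an instantaneous 1D plume sits at x = vt; there the Gaussian factor is 1 and C_max = M/(n_e·A·√(4πDt)), where n_e·A is the pore area the mass is dissolved in.
√(4πDt) = √(4π × 0.110 × 101) = 11.82 m, so C_max = 2.00/(0.37 × 62.5 × 11.82) = 0.00732 kg/m³.

0.00732 kg/m³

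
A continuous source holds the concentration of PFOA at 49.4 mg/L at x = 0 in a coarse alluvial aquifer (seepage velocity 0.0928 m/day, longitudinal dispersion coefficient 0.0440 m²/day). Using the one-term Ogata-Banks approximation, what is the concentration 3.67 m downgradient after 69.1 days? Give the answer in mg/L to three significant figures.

42.8 mg/L

For a continuous step input, C/C₀ ≈ ½·erfc((x−vt)/(2√(Dt))).
vt = 0.0928 × 69.1 = 6.41248 m and 2√(Dt) = 2√(0.0440 × 69.1) = 3.487 m.
Argument (x−vt)/(2√(Dt)) = (3.67 − 6.41248)/3.487 = -0.7865; ½·erfc(-0.7865) = 0.8670.
C = 49.4 × 0.8670 = 42.8 mg/L.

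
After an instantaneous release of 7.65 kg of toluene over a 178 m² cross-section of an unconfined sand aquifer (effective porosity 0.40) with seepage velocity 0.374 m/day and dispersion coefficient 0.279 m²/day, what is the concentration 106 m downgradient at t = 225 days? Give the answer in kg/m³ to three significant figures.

0.000571 kg/m³

For an instantaneous plane source, C(x,t) = M/(n_e·A·√(4πDt)) · exp(−(x−vt)²/(4Dt)), with n_e·A the pore (flow) area.
Plume center vt = 0.374 × 225 = 84.15 m, so the well at 106 m is 21.85 m downgradient of the peak.
√(4πDt) = 28.09 m, giving peak height M/(n_e·A·√(4πDt)) = 7.65/(0.40 × 178 × 28.09) = 0.003825 kg/m³.
(x−vt)²/(4Dt) = (21.85)²/(4 × 0.279 × 225) = 1.901; exp(−1.901) = 0.1494.
C = 0.003825 × 0.1494 = 0.000571 kg/m³.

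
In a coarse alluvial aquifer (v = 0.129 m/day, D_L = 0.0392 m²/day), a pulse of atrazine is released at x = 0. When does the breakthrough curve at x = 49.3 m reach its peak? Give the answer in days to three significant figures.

For the 1D instantaneous-source solution, setting ∂C/∂t = 0 at fixed x gives v²t² + 2Dt − x² = 0, so t = (√(D² + v²x²) − D)/v².
√(D² + v²x²) = √(0.0392² + 0.129² × 49.3²) = 6.360; v² = 0.016641.
t = (6.360 − 0.0392)/0.016641 = 380 days (vs. the pure-advection estimate x/v = 382 d).

380 days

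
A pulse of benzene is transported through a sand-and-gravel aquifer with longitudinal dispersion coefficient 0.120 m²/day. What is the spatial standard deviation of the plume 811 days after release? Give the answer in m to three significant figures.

14.0 m

Dispersive spreading gives a Gaussian with σ² = 2Dt; advection only shifts the center.
σ = √(2 × 0.120 × 811) = 14.0 m.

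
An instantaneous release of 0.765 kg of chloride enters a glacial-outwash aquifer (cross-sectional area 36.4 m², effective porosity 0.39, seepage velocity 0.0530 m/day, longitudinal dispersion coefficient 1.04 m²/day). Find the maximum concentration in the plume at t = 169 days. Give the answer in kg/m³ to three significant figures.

The peak of an instantaneous 1D plume sits at x = vt; there the Gaussian factor is 1 and C_max = M/(n_e·A·√(4πDt)), where n_e·A is the pore area the mass is dissolved in.
√(4πDt) = √(4π × 1.04 × 169) = 47.00 m, so C_max = 0.765/(0.39 × 36.4 × 47.00) = 0.00115 kg/m³.

0.00115 kg/m³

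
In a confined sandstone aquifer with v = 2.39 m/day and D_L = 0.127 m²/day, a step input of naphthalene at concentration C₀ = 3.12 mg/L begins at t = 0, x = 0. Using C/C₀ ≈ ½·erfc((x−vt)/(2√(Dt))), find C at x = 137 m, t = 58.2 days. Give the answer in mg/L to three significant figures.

For a continuous step input, C/C₀ ≈ ½·erfc((x−vt)/(2√(Dt))).
vt = 2.39 × 58.2 = 139.098 m and 2√(Dt) = 2√(0.127 × 58.2) = 5.437 m.
Argument (x−vt)/(2√(Dt)) = (137 − 139.098)/5.437 = -0.3859; ½·erfc(-0.3859) = 0.7074.
C = 3.12 × 0.7074 = 2.21 mg/L.

2.21 mg/L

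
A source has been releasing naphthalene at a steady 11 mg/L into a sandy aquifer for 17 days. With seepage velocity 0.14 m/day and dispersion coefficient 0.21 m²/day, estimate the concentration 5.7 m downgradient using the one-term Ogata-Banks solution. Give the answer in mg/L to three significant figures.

1.18 mg/L

For a continuous step input, C/C₀ ≈ ½·erfc((x−vt)/(2√(Dt))).
vt = 0.14 × 17 = 2.38 m and 2√(Dt) = 2√(0.21 × 17) = 3.779 m.
Argument (x−vt)/(2√(Dt)) = (5.7 − 2.38)/3.779 = 0.8785; ½·erfc(0.8785) = 0.1070.
C = 11 × 0.1070 = 1.18 mg/L.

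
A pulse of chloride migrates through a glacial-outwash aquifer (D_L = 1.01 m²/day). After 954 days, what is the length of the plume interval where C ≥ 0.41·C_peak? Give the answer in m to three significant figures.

117 m

The plume is Gaussian with σ = √(2Dt) = √(2 × 1.01 × 954) = 43.90 m.
C/C_peak = exp(−Δx²/(2σ²)) = 0.41 ⇒ Δx = σ·√(−2 ln 0.41) = 43.90 × 1.335 = 58.61 m.
Width = 2Δx = 117 m.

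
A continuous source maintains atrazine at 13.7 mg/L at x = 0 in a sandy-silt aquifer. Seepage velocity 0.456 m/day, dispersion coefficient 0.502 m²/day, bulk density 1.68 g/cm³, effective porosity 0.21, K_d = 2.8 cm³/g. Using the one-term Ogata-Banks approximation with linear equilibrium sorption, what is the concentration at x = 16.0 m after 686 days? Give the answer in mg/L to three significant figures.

4.30 mg/L

Retardation factor R = 1 + ρ_b·K_d/n = 1 + 1.68 × 2.8/0.21 = 23.40.
Sorption retards both mechanisms: v_R = v/R = 0.01949 m/day, D_R = D/R = 0.02145 m²/day.
v_R·t = 0.01949 × 686 = 13.37014 m; 2√(D_R t) = 7.672 m; argument = (16.0 − 13.37014)/7.672 = 0.3428.
C = C₀ × ½·erfc(0.3428) = 13.7 × 0.3139 = 4.30 mg/L.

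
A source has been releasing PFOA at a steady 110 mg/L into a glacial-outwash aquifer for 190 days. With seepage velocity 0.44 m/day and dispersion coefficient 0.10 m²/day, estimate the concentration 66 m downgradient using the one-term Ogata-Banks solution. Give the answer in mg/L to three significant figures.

110 mg/L

For a continuous step input, C/C₀ ≈ ½·erfc((x−vt)/(2√(Dt))).
vt = 0.44 × 190 = 83.6 m and 2√(Dt) = 2√(0.10 × 190) = 8.718 m.
Argument (x−vt)/(2√(Dt)) = (66 − 83.6)/8.718 = -2.019; ½·erfc(-2.019) = 0.9979.
C = 110 × 0.9979 = 110 mg/L.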